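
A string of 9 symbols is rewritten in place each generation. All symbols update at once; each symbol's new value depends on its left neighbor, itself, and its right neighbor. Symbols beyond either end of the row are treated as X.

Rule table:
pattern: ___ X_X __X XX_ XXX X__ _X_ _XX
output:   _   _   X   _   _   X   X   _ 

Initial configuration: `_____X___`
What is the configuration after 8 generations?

_X___X___

generation 1: X___XXX_X
generation 2: _X_X_____
generation 3: _X_XX___X
generation 4: _X___X_X_
generation 5: _XX_XX_X_
generation 6: _______X_
generation 7: X_____XX_
generation 8: _X___X___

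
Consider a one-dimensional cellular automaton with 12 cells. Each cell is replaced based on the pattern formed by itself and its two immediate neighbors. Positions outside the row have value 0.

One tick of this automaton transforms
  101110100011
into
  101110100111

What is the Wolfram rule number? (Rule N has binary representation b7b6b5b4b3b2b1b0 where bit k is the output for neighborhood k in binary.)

206

position 3: 111 → 1  (bit 7 = 1)
position 4: 110 → 1  (bit 6 = 1)
position 1: 101 → 0  (bit 5 = 0)
position 7: 100 → 0  (bit 4 = 0)
position 2: 011 → 1  (bit 3 = 1)
position 0: 010 → 1  (bit 2 = 1)
position 9: 001 → 1  (bit 1 = 1)
position 8: 000 → 0  (bit 0 = 0)
bits b7..b0 = 11001110 = 206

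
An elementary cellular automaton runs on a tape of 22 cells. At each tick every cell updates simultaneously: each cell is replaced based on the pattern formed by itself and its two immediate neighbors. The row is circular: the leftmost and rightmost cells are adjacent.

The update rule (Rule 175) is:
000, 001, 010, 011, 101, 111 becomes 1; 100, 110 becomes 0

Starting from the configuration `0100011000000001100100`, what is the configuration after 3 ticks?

1101110011111111001101
1011100111111110011011
0111001111111100110111

0111001111111100110111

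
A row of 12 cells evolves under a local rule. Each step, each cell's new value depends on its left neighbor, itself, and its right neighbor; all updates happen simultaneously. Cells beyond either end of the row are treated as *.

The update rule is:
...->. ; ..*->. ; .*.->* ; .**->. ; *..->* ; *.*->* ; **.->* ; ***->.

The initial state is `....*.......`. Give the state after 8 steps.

*...**......
**...**.....
.**...**....
*.**...**...
**.**...**..
.**.**...**.
*.**.**...**
**.**.**....

**.**.**....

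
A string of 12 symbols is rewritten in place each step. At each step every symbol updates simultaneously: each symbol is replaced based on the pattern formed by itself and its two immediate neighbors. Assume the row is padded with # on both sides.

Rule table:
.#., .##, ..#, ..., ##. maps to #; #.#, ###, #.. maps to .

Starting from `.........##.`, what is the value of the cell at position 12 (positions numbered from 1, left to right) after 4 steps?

.##########.
.#........#.
.#.########.
.#.#......#.
position 12 holds .

.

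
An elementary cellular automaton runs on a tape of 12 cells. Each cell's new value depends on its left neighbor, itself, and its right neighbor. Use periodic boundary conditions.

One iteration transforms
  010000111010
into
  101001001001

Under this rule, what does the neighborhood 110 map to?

At position 8 the neighborhood is 110; the next row has 1 there.

1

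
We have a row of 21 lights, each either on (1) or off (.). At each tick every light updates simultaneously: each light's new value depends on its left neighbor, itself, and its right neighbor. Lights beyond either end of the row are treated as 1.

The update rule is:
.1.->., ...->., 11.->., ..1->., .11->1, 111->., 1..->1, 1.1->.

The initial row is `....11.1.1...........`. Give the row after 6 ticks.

tick 1: 1...1.....1..........
tick 2: .1...1.....1.........
tick 3: ..1...1.....1........
tick 4: 1..1...1.....1.......
tick 5: .1..1...1.....1......
tick 6: ..1..1...1.....1.....

..1..1...1.....1.....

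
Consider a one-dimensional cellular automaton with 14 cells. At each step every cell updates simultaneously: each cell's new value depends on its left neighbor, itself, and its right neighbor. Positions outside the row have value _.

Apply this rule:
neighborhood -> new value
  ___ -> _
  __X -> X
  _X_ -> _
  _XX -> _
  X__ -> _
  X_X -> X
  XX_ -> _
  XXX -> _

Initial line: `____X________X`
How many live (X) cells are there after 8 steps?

___X________X_
__X________X__
_X________X___
X________X____
________X_____
_______X______
______X_______
_____X________
count of X: 1

1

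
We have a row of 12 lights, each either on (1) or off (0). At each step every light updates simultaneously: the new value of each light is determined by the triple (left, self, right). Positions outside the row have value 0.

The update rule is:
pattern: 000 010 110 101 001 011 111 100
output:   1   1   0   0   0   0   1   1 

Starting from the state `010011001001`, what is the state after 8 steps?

110110110101

step 1: 011000101101
step 2: 000110100001
step 3: 110000111101
step 4: 001110011001
step 5: 100101000101
step 6: 110101110101
step 7: 000100100101
step 8: 110110110101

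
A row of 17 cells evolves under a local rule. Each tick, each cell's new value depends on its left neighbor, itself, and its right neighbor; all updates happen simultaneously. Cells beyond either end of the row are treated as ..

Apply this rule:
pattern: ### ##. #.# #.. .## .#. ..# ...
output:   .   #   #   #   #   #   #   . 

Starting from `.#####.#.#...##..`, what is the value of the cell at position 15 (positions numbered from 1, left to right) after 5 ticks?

.

##...######.####.
###.##....###..##
#.#####..##.#####
###...#######...#
#.##.##.....##.##
position 15 holds .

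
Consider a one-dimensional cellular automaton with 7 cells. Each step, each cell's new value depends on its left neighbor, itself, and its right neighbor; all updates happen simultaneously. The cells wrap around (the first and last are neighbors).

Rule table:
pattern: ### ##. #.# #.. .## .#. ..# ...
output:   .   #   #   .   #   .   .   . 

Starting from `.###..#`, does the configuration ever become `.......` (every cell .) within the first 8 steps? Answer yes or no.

##.#...
###....
#.#....
.#.....
.......
all cells are . at step 5

yes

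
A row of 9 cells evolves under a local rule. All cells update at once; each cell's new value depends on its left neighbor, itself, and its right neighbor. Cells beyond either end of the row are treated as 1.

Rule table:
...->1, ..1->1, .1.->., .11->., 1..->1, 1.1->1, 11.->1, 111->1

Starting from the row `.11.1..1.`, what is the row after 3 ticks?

111.11.11

1.11.11.1
11.11.11.
111.11.11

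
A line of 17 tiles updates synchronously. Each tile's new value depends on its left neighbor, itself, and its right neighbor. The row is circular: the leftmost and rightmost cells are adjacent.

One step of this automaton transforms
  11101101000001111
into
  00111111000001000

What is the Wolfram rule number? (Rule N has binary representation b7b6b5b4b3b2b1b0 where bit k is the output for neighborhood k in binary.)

position 0: 111 → 0  (bit 7 = 0)
position 2: 110 → 1  (bit 6 = 1)
position 3: 101 → 1  (bit 5 = 1)
position 8: 100 → 0  (bit 4 = 0)
position 4: 011 → 1  (bit 3 = 1)
position 7: 010 → 1  (bit 2 = 1)
position 12: 001 → 0  (bit 1 = 0)
position 9: 000 → 0  (bit 0 = 0)
bits b7..b0 = 01101100 = 108

108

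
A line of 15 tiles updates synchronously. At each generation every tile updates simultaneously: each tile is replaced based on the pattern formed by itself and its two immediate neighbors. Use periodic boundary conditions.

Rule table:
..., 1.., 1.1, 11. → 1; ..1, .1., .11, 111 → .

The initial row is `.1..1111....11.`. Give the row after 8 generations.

generation 1: ..1....1111..11
generation 2: 1..111....11..1
generation 3: 11...1111..11..
generation 4: .111....11..11.
generation 5: ...1111..11..11
generation 6: 11....11..11..1
generation 7: .1111..11..11..
generation 8: ....11..11..111

....11..11..111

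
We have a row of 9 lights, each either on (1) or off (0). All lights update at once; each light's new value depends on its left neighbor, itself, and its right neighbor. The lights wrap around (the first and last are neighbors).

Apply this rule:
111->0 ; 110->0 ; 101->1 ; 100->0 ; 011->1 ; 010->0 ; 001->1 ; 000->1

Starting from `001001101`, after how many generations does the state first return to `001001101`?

010011010
100110100
001101001
011010010
110100100
101001001
010010011
100100110
001001101

9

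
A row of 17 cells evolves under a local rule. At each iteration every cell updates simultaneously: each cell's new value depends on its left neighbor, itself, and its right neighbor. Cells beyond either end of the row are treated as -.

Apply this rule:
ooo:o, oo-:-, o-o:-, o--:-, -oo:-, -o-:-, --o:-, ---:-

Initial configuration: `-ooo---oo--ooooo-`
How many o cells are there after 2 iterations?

1

iteration 1: --o---------ooo--
iteration 2: -------------o---
count of o: 1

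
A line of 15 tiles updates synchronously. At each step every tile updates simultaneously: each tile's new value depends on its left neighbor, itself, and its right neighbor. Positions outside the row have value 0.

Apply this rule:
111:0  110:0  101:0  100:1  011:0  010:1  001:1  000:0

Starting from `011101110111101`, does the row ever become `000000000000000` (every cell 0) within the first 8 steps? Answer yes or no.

no

100000000000001
110000000000011
001000000000100
011100000001110
100010000010001
110111000111011
000000101000000
000001101100000
step 8 is 000001101100000, still not uniform 0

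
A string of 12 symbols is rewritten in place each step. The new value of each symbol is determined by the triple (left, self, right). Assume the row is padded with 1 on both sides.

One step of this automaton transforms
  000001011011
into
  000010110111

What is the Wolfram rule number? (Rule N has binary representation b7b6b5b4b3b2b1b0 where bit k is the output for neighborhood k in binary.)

position 11: 111 → 1  (bit 7 = 1)
position 8: 110 → 0  (bit 6 = 0)
position 6: 101 → 1  (bit 5 = 1)
position 0: 100 → 0  (bit 4 = 0)
position 7: 011 → 1  (bit 3 = 1)
position 5: 010 → 0  (bit 2 = 0)
position 4: 001 → 1  (bit 1 = 1)
position 1: 000 → 0  (bit 0 = 0)
bits b7..b0 = 10101010 = 170

170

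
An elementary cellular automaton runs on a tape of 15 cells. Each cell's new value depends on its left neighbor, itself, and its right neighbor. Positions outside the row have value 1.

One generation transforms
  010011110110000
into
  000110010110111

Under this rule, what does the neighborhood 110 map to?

1

At position 7 the neighborhood is 110; the next row has 1 there.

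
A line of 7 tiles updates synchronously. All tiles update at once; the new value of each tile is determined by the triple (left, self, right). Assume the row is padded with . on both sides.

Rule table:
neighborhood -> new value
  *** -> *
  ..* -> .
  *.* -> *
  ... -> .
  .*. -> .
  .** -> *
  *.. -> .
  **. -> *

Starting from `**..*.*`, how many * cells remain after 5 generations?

**...*.
**.....
**.....  (fixed point — unchanged through generation 5)
count of *: 2

2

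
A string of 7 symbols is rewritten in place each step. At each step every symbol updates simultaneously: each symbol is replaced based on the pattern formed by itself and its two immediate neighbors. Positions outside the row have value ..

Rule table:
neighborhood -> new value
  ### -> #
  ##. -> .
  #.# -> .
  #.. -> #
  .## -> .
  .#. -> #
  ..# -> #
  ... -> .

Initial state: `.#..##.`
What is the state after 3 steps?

#....#.

step 1: ####..#
step 2: .##.###
step 3: #....#.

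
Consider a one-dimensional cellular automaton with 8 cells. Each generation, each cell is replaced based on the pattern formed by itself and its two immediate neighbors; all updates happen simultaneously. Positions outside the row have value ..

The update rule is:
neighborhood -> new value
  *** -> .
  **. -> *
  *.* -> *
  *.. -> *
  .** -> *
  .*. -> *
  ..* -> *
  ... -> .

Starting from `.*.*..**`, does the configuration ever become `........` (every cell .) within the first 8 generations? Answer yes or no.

********
*......*
**....**
***..***
*.****.*
***..***  (repeats generation 4; period 2)
generation 8: ***..***
generation 8 is ***..***, still not uniform .

no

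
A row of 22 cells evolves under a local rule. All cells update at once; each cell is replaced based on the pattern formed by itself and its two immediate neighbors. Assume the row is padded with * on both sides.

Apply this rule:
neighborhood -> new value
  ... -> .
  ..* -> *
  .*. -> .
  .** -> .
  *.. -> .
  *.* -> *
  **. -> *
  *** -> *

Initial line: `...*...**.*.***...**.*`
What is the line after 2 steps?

.*...*.*.**.*.*.*.*.**

..*...*.**.*.**..*.**.
.*...*.*.**.*.*.*.*.**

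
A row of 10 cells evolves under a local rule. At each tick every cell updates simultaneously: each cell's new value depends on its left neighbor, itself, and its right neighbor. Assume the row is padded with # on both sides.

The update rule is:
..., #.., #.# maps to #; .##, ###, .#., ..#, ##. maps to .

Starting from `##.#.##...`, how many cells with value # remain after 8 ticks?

5

tick 1: ..#.#..##.
tick 2: #..#.#...#
tick 3: .#..#.##..
tick 4: #.#..#..#.
tick 5: .#.#..#..#
tick 6: #.#.#..#..
tick 7: .#.#.#..#.
tick 8: #.#.#.#..#
count of #: 5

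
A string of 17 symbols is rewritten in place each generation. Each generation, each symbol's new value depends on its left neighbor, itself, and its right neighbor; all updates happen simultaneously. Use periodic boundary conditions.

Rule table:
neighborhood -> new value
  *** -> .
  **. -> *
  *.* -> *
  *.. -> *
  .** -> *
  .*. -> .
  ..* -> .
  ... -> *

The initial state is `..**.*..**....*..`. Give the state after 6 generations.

*.*.....**.**.***

*.***.*.*****..**
***.**.**...**.*.
*.*********.***.*
***.......***.***
..*******.*.***..
*.*.....**.**.***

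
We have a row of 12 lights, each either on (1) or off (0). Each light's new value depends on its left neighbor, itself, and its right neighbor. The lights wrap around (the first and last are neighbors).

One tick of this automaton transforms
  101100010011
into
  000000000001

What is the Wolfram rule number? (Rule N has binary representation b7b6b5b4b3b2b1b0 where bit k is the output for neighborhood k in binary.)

position 11: 111 → 1  (bit 7 = 1)
position 0: 110 → 0  (bit 6 = 0)
position 1: 101 → 0  (bit 5 = 0)
position 4: 100 → 0  (bit 4 = 0)
position 2: 011 → 0  (bit 3 = 0)
position 7: 010 → 0  (bit 2 = 0)
position 6: 001 → 0  (bit 1 = 0)
position 5: 000 → 0  (bit 0 = 0)
bits b7..b0 = 10000000 = 128

128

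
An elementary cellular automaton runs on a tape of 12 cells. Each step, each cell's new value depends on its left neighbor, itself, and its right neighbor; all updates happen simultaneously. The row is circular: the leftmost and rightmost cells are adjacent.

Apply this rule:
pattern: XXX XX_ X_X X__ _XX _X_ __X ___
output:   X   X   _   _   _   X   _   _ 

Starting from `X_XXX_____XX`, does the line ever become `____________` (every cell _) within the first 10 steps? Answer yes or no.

X__XX______X
X___X_______
X___X_______  (fixed point — unchanged through step 10)
step 10 is X___X_______, still not uniform _

no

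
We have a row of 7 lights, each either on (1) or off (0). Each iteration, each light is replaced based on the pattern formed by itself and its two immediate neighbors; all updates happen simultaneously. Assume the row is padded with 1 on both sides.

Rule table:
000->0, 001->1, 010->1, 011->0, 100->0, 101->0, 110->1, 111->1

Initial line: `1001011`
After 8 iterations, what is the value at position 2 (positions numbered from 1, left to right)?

0

1011001
1001010
1011010
1001010  (repeats iteration 2; period 2)
iteration 8: 1001010
position 2 holds 0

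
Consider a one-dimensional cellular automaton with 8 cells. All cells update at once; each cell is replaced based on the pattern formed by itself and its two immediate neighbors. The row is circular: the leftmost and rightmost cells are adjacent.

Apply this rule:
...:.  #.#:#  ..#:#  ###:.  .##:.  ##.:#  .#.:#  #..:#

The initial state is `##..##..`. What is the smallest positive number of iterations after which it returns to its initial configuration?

.###.###
#..##..#
###.###.
..##..##
##.###.#
.##..##.
#.###.##
##..##..

8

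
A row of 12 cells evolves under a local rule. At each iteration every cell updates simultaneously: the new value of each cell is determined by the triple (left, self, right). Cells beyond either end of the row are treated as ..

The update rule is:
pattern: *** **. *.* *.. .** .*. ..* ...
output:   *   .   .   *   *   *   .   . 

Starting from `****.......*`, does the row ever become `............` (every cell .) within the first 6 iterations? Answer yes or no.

***.*......*
**..**.....*
*.*.*.*....*
*.*.*.**...*
*.*.*.*.*..*
*.*.*.*.**.*
iteration 6 is *.*.*.*.**.*, still not uniform .

no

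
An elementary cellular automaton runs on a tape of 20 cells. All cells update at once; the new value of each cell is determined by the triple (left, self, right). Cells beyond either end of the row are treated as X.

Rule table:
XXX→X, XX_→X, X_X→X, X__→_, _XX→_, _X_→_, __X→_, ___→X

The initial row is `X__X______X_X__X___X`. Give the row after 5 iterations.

XXX______XX__X__XX_X

X____XXXX__X_____X__
X_XX__XXX____XXX____
XX_X___XX_XX__XX_XX_
XXX__X__XX_X___XX_XX
XXX______XX__X__XX_X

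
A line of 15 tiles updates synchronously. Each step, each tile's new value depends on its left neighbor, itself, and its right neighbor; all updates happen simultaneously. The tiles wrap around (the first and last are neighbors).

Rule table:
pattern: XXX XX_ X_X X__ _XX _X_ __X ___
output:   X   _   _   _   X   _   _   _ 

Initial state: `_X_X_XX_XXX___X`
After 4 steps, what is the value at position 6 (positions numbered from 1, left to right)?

_

step 1: _____X__XX_____
step 2: ________X______
step 3: _______________
step 4: _______________
position 6 holds _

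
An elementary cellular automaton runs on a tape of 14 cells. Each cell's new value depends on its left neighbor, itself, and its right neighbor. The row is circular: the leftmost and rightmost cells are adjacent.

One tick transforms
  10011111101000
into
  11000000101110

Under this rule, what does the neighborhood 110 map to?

At position 8 the neighborhood is 110; the next row has 1 there.

1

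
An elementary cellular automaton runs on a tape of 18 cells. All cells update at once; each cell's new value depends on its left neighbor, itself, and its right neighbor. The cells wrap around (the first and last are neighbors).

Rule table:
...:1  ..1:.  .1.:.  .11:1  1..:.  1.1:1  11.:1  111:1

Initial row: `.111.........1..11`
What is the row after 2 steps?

111111111111.11.11

1111.1111111....11
111111111111.11.11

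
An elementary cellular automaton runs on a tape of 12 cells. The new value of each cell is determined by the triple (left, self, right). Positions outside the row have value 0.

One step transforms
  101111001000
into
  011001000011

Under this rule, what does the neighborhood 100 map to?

0

At position 6 the neighborhood is 100; the next row has 0 there.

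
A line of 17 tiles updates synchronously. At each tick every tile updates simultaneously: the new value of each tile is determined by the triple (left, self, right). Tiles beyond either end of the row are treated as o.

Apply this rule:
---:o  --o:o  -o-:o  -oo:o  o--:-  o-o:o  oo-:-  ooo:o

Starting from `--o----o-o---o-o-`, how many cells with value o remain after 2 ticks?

-oo-oooooo-oooooo
oo-oooooo-ooooooo
count of o: 15

15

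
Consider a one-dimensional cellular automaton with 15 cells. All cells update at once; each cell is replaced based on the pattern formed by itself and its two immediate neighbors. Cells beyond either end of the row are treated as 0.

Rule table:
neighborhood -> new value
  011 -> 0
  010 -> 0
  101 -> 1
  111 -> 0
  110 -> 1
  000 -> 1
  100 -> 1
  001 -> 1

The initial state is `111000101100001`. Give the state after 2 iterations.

110001101000011

iteration 1: 001111010111110
iteration 2: 110001101000011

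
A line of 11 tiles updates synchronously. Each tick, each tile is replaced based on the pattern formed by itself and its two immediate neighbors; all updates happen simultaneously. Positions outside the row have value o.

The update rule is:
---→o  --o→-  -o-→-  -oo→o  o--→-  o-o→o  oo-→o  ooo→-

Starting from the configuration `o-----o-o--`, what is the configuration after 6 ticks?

--oo--oo--o

o-ooo--o---
ooo-o----o-
--oo--oo--o
--oo--oo--o  (fixed point — unchanged through tick 6)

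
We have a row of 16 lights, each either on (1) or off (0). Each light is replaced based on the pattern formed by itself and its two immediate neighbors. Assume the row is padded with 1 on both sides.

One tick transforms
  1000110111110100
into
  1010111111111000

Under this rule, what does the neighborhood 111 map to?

1

At position 8 the neighborhood is 111; the next row has 1 there.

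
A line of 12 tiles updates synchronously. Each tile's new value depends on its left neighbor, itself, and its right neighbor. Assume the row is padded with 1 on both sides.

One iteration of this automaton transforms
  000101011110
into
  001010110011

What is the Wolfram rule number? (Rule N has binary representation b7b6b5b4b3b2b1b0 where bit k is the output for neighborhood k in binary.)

106

position 8: 111 → 0  (bit 7 = 0)
position 10: 110 → 1  (bit 6 = 1)
position 4: 101 → 1  (bit 5 = 1)
position 0: 100 → 0  (bit 4 = 0)
position 7: 011 → 1  (bit 3 = 1)
position 3: 010 → 0  (bit 2 = 0)
position 2: 001 → 1  (bit 1 = 1)
position 1: 000 → 0  (bit 0 = 0)
bits b7..b0 = 01101010 = 106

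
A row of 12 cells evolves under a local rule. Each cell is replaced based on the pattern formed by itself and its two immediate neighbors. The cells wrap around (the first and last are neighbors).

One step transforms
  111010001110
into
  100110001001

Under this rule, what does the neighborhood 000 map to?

At position 6 the neighborhood is 000; the next row has 0 there.

0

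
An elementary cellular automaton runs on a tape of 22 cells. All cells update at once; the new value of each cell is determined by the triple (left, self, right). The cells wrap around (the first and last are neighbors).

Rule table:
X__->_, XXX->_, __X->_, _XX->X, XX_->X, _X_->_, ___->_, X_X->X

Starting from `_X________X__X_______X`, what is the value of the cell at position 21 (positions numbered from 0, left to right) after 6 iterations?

iteration 1: X_____________________
iteration 2: ______________________
iteration 3: ______________________  (fixed point — unchanged through iteration 6)
position 21 holds _

_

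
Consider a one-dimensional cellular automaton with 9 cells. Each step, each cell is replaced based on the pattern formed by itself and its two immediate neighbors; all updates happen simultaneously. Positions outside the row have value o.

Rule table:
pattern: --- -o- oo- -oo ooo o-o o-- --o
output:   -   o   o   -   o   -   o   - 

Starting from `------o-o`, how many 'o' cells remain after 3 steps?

o-----o--
oo----oo-
ooo----o-
count of o: 4

4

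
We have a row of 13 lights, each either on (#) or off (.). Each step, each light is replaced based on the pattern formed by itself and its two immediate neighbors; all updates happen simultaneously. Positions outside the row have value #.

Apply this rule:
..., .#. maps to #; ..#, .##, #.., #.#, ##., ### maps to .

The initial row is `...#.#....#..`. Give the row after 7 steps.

.#.#.#.##.#..

.#.#.#.##.#..
.#.#.#....#..
.#.#.#.##.#..  (repeats step 1; period 2)
step 7: .#.#.#.##.#..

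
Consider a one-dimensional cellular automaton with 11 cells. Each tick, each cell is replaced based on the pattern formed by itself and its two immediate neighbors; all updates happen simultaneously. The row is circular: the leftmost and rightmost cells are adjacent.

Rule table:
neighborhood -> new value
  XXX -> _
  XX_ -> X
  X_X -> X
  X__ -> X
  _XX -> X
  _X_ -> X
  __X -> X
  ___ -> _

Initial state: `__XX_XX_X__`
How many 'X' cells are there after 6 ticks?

_XXXXXXXXX_
XX_______XX
_XX_____XX_
XXXX___XXXX
___XX_XX___
__XXXXXXX__
count of X: 7

7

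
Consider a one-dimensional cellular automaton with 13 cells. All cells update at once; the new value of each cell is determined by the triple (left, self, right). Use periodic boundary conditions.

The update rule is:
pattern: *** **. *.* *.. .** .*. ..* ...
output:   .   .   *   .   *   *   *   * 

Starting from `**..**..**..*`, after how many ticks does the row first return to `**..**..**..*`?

tick 1: ...**..**..**
tick 2: .***..**..**.
tick 3: **...**..**..
tick 4: *..***..**..*
tick 5: ..**...**..**
tick 6: .**..***..**.
tick 7: **..**...**..
tick 8: *..**..***..*
tick 9: ..**..**...**
tick 10: .**..**..***.
tick 11: **..**..**...
tick 12: *..**..**..**
tick 13: ..**..**..**.
tick 14: ***..**..**..
tick 15: *...**..**..*
tick 16: ..***..**..**
tick 17: .**...**..**.
tick 18: **..***..**..
tick 19: *..**...**..*
tick 20: ..**..***..**
tick 21: .**..**...**.
tick 22: **..**..***..
tick 23: *..**..**...*
tick 24: ..**..**..***
tick 25: .**..**..**..
tick 26: **..**..**..*

26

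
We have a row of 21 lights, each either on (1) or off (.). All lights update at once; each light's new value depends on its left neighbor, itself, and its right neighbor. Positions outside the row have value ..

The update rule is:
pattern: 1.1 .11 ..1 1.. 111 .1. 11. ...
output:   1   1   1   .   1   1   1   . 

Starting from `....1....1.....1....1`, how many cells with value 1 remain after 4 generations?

...11...11....11...11
..111..111...111..111
.1111.1111..1111.1111
1111111111.1111111111
count of 1: 20

20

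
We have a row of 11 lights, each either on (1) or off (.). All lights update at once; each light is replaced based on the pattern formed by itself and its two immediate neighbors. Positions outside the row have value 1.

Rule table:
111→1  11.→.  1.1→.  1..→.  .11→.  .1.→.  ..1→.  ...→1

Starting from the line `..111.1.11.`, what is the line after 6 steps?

.1..1..1...

...1.......
.1...11111.
...1..111..
.1.....1...
...111...1.
.1..1..1...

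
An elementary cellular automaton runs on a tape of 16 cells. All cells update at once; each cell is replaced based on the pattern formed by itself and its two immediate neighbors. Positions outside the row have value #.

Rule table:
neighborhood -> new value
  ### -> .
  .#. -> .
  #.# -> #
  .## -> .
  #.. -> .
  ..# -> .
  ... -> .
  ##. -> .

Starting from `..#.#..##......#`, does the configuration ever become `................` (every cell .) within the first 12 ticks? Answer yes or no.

tick 1: ...#............
tick 2: ................
all cells are . at tick 2

yes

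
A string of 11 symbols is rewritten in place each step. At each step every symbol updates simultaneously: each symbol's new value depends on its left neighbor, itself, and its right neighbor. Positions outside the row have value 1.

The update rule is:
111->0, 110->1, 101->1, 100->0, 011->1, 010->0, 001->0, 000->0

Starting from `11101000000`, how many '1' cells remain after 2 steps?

2

00110000000
00110000000
count of 1: 2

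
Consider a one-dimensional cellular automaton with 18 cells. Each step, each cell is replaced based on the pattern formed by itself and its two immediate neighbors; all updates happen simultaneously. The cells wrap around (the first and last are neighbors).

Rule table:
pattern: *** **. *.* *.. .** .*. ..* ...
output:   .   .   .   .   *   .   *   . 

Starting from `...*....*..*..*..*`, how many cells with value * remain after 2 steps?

5

..*....*..*..*..*.
.*....*..*..*..*..
count of *: 5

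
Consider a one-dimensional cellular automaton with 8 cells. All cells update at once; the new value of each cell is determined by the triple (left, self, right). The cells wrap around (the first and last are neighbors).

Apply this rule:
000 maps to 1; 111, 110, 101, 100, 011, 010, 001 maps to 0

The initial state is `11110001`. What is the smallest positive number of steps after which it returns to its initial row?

2

00000100
11110001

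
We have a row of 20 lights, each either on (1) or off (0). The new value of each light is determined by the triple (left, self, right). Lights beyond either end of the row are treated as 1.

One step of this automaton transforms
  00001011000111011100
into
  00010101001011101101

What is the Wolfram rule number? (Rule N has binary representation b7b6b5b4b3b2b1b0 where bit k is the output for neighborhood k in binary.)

position 12: 111 → 1  (bit 7 = 1)
position 7: 110 → 1  (bit 6 = 1)
position 5: 101 → 1  (bit 5 = 1)
position 0: 100 → 0  (bit 4 = 0)
position 6: 011 → 0  (bit 3 = 0)
position 4: 010 → 0  (bit 2 = 0)
position 3: 001 → 1  (bit 1 = 1)
position 1: 000 → 0  (bit 0 = 0)
bits b7..b0 = 11100010 = 226

226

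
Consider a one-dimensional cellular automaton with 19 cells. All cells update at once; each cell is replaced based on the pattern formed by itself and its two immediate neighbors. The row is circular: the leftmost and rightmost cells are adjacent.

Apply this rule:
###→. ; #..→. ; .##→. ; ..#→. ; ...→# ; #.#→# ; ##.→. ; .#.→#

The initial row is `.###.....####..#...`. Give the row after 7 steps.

#....###.....######

.....###.......#.##
.###.....#####.##..
.....###......#...#
.###.....####.#.#.#
#....###.....######
..##.....###.......
#....###.....######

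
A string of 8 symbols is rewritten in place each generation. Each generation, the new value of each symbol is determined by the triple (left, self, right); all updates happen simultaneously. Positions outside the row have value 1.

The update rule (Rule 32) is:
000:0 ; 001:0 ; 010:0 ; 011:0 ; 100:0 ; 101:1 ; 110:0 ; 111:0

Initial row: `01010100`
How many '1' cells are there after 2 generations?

2

10101000
01010000
count of 1: 2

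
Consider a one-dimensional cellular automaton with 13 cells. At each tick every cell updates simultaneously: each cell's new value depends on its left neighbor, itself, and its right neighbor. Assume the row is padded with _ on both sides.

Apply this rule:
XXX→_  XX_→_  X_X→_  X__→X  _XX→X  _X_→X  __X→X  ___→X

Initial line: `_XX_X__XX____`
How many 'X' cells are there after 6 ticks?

XX__XXXX_XXXX
X_XXX____X___
X_X__XXXXXXXX
X_XXXX_______
X_X___XXXXXXX
X_XXXXX______
count of X: 6

6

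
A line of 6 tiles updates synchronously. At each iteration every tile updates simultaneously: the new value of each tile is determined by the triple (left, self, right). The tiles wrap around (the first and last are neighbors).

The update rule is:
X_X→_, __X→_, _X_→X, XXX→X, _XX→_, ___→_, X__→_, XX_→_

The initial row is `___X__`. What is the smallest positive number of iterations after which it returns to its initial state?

1

___X__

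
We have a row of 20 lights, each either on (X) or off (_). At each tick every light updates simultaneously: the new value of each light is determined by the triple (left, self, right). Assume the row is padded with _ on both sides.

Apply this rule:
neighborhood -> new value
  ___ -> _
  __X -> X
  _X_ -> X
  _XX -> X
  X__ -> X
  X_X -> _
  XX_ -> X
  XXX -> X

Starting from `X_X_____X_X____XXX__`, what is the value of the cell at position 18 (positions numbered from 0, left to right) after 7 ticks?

X_XX___XX_XX__XXXXX_
X_XXX_XXX_XXXXXXXXXX
X_XXX_XXX_XXXXXXXXXX  (fixed point — unchanged through tick 7)
position 18 holds X

X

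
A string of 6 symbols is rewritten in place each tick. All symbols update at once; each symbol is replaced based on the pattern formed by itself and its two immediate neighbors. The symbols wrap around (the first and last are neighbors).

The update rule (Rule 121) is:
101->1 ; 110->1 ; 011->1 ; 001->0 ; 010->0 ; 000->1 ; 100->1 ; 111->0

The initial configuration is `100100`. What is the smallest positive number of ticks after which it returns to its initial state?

010010
001001
100100

3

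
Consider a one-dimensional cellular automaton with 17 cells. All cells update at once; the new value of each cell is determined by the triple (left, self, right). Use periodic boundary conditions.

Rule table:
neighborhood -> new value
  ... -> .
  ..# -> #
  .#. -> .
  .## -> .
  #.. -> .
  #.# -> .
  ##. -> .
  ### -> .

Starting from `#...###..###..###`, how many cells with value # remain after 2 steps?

3

step 1: ...#....#....#...
step 2: ..#....#....#....
count of #: 3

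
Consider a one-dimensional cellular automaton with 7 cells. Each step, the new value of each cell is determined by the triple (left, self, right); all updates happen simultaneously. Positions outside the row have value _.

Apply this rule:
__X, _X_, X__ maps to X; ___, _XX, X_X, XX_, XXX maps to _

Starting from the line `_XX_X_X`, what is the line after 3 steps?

______X

X___X_X
XX_XX_X
______X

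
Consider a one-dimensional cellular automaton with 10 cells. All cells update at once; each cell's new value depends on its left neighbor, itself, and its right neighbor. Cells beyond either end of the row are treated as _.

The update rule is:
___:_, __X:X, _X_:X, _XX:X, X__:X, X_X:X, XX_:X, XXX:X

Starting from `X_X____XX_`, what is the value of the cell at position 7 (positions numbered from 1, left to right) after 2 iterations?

iteration 1: XXXX__XXXX
iteration 2: XXXXXXXXXX
position 7 holds X

X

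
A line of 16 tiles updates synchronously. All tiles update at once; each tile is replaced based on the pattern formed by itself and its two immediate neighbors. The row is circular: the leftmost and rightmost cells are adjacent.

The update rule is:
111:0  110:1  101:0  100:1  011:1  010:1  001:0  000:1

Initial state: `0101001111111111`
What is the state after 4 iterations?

0101101111110101

0101101000000001
0101101111111101
0101101000000101
0101101111110101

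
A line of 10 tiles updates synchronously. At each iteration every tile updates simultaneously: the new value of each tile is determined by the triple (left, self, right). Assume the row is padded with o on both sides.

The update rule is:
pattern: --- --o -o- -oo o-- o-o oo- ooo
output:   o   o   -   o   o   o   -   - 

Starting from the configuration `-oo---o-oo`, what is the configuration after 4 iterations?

---oo--oo-

oo-ooo-oo-
--oo--oo-o
ooo-ooo-oo
---oo--oo-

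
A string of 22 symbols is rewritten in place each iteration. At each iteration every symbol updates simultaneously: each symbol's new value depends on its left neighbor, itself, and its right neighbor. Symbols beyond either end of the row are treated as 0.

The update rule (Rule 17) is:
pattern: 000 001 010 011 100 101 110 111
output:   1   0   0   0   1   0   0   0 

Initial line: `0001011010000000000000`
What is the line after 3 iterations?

1000000011111111111111

iteration 1: 1100000001111111111111
iteration 2: 0011111100000000000000
iteration 3: 1000000011111111111111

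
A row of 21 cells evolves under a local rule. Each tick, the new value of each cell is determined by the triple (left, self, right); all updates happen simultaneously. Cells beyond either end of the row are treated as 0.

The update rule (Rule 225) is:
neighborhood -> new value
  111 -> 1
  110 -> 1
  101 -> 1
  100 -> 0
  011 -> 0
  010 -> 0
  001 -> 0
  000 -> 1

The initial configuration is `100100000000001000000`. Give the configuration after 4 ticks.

001101001111110110011

tick 1: 000001111111100011111
tick 2: 111100111111101001111
tick 3: 011100011111110000111
tick 4: 001101001111110110011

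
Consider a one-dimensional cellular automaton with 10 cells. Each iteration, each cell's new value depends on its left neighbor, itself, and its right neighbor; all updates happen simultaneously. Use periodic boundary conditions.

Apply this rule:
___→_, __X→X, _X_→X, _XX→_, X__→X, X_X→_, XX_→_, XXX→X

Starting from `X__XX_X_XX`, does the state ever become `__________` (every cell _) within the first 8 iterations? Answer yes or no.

_XX___X__X
___X_XXXXX
X_XX__XXX_
X___XX_X__
XX_X___XXX
X__XX_X_XX  (repeats iteration 0; period 6)
iteration 8: ___X_XXXXX
iteration 8 is ___X_XXXXX, still not uniform _

no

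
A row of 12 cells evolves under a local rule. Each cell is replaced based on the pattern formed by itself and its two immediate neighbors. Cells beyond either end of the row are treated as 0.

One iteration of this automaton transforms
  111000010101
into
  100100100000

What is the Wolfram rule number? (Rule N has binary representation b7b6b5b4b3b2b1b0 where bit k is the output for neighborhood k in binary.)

26

position 1: 111 → 0  (bit 7 = 0)
position 2: 110 → 0  (bit 6 = 0)
position 8: 101 → 0  (bit 5 = 0)
position 3: 100 → 1  (bit 4 = 1)
position 0: 011 → 1  (bit 3 = 1)
position 7: 010 → 0  (bit 2 = 0)
position 6: 001 → 1  (bit 1 = 1)
position 4: 000 → 0  (bit 0 = 0)
bits b7..b0 = 00011010 = 26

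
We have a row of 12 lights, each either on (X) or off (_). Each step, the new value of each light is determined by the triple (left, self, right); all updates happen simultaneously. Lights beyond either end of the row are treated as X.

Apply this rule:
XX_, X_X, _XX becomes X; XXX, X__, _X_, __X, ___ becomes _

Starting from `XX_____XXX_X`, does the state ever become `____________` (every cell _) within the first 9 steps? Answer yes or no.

no

step 1: _X_____X_XXX
step 2: X_______XX__
step 3: X_______XX__  (fixed point — unchanged through step 9)
step 9 is X_______XX__, still not uniform _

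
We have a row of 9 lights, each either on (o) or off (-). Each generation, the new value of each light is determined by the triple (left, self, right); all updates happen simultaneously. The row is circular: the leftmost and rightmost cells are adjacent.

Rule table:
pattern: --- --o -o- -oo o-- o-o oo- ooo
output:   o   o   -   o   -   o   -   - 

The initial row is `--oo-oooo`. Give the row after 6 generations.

--ooo--oo

-oo-oo---
oo-oo--oo
--oo--oo-
ooo--oo--
o---oo--o
--ooo--oo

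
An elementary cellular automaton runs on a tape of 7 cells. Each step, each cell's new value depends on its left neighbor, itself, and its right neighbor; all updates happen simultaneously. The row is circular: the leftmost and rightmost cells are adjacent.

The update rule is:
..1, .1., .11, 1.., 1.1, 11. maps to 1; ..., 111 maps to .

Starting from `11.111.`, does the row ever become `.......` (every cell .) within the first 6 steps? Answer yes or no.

yes

step 1: 1111.11
step 2: ...111.
step 3: ..11.11
step 4: 1111111
step 5: .......
all cells are . at step 5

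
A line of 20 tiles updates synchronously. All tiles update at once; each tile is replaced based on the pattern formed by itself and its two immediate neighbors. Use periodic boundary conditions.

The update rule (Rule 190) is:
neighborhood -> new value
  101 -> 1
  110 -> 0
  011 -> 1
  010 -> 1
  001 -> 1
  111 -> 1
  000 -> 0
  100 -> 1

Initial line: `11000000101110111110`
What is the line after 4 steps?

step 1: 10100001111101111101
step 2: 01110011111011111011
step 3: 11101111110111110110
step 4: 11011111101111101101

11011111101111101101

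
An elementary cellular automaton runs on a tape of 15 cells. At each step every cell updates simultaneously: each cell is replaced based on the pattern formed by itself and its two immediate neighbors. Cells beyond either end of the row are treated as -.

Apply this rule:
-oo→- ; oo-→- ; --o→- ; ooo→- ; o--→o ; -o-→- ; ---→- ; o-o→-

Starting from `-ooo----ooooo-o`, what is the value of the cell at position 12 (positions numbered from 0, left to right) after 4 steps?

----o----------
-----o---------
------o--------
-------o-------
position 12 holds -

-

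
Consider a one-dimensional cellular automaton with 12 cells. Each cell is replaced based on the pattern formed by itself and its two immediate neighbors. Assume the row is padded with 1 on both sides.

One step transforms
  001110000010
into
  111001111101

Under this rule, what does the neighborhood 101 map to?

1

At position 11 the neighborhood is 101; the next row has 1 there.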